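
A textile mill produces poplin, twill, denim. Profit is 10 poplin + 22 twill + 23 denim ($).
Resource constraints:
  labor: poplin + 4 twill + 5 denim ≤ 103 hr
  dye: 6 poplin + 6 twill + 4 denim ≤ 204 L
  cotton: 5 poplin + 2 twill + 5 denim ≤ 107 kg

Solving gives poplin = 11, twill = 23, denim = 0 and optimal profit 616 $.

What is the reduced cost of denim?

-1

Binding: labor and dye. Non-binding: cotton (6 unused).
Slack constraints have shadow price 0 (complementary slackness).
From A_Bᵀ y = c: 1·y_labor + 6·y_dye = 10; 4·y_labor + 6·y_dye = 22.
Solving: y_labor = 4, y_dye = 1.
Reduced cost of denim: c₃ − yᵀa₃ = 23 − (4·5 + 1·4) = 23 − 24 = -1.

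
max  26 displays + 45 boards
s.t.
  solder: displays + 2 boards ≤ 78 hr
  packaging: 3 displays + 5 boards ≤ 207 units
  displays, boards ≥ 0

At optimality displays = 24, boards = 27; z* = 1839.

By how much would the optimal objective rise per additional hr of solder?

5

Check each constraint at x*: solder 78/78 (tight); packaging 207/207 (tight).
From A_Bᵀ y = c: 1·y_solder + 3·y_packaging = 26; 2·y_solder + 5·y_packaging = 45.
Solving: y_solder = 5, y_packaging = 7.
Shadow price of solder = 5.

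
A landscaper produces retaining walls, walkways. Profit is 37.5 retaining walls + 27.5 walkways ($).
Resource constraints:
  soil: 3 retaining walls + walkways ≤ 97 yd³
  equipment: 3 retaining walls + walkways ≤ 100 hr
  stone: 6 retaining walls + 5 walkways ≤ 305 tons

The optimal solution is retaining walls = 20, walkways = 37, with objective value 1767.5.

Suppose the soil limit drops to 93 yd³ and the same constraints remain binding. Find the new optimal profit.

Binding: soil and stone. Non-binding: equipment (3 unused).
Slack constraints have shadow price 0 (complementary slackness).
From A_Bᵀ y = c: 3·y_soil + 6·y_stone = 37.5; 1·y_soil + 5·y_stone = 27.5.
Solving: y_soil = 2.5, y_stone = 5.
Δz = y_soil·Δb = 2.5 × (-4) = -10, so new z* = 1767.5 − 10 = 1757.5.

1757.5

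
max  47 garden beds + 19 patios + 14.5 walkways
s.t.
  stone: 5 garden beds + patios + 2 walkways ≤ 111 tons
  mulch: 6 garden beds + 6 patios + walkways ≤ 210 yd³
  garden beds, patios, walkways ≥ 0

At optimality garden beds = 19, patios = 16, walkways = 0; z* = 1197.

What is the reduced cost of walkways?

-1.5

Both stone and mulch are binding at x*.
The binding rows give the dual system: 5·y_stone + 6·y_mulch = 47 and 1·y_stone + 6·y_mulch = 19.
→ y_stone = 7 and y_mulch = 2.
Reduced cost of walkways: c₃ − yᵀa₃ = 14.5 − (7·2 + 2·1) = 14.5 − 16 = -1.5.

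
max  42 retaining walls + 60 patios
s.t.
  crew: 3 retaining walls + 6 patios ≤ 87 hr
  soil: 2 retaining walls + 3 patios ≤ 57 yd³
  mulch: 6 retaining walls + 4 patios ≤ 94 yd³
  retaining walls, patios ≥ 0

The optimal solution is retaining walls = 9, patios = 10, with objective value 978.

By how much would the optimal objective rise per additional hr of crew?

Binding: crew and mulch. Non-binding: soil (9 unused).
By complementary slackness, y = 0 for the non-binding constraint.
Dual feasibility on the basic columns requires 3·y_crew + 6·y_mulch = 42, 6·y_crew + 4·y_mulch = 60.
This yields shadow prices y_crew = 8, y_mulch = 3.
Shadow price of crew = 8.

8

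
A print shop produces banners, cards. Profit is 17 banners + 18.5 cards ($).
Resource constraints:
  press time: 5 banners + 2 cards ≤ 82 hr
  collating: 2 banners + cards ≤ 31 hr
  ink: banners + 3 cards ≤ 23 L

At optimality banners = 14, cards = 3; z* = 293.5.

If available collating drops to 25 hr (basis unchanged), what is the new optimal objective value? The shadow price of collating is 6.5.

Δb = -6, so new z* = 293.5 + (6.5)·(-6) = 293.5 − 39 = 254.5.

254.5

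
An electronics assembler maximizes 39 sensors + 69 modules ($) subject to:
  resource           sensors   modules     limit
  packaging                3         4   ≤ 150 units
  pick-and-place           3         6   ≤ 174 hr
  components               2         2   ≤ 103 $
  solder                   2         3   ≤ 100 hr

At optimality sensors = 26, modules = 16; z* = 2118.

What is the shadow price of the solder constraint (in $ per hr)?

9

Check each constraint at x*: packaging 142/150 (slack 8); pick-and-place 174/174 (tight); components 84/103 (slack 19); solder 100/100 (tight).
Since packaging, components are not tight, their duals are 0.
Dual feasibility on the basic columns requires 3·y_pick-and-place + 2·y_solder = 39, 6·y_pick-and-place + 3·y_solder = 69.
→ y_pick-and-place = 7 and y_solder = 9.
Shadow price of solder = 9.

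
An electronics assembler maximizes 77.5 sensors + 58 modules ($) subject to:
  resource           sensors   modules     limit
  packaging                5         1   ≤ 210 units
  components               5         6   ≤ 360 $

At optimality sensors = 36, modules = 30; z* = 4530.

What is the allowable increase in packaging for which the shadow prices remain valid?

Binding constraints: packaging, components. The basis is B = [[5,1],[5,6]] with det 25.
Per unit increase in packaging, x* moves by d = (0.24, -0.2).
The basis stays optimal until modules reaches 0; allowable increase = 150 units.

150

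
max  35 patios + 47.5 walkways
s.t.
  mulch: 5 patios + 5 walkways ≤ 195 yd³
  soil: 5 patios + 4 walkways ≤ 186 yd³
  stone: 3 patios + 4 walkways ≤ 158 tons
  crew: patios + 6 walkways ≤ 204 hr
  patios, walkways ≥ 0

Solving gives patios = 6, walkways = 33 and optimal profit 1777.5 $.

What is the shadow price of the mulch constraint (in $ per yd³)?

6.5

Binding: mulch and crew. Non-binding: soil (24 unused), stone (8 unused).
Slack constraints have shadow price 0 (complementary slackness).
Dual feasibility on the basic columns requires 5·y_mulch + 1·y_crew = 35, 5·y_mulch + 6·y_crew = 47.5.
This yields shadow prices y_mulch = 6.5, y_crew = 2.5.
Shadow price of mulch = 6.5.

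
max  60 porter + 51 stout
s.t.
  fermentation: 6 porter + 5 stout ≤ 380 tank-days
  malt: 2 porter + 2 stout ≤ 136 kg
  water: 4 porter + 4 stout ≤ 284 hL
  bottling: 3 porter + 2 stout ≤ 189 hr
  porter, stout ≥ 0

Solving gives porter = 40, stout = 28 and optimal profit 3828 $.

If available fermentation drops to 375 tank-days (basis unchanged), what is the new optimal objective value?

3783

Binding: fermentation and malt. Non-binding: water (12 unused), bottling (13 unused).
By complementary slackness, y = 0 for the non-binding constraints.
The binding rows give the dual system: 6·y_fermentation + 2·y_malt = 60 and 5·y_fermentation + 2·y_malt = 51.
Solving: y_fermentation = 9, y_malt = 3.
Δz = y_fermentation·Δb = 9 × (-5) = -45, so new z* = 3828 − 45 = 3783.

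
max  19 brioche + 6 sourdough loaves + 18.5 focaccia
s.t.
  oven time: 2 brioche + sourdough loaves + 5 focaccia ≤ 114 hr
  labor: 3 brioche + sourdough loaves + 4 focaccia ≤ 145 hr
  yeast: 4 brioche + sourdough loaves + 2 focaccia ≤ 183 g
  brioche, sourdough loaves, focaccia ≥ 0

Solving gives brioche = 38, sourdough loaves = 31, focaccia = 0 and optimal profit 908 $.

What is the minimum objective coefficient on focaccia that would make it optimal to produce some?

Check each constraint at x*: oven time 107/114 (slack 7); labor 145/145 (tight); yeast 183/183 (tight).
By complementary slackness, y = 0 for the non-binding constraint.
From A_Bᵀ y = c: 3·y_labor + 4·y_yeast = 19; 1·y_labor + 1·y_yeast = 6.
This yields shadow prices y_labor = 5, y_yeast = 1.
focaccia enters the basis when its profit ≥ yᵀa₃ = 5·4 + 1·2 = 22.

22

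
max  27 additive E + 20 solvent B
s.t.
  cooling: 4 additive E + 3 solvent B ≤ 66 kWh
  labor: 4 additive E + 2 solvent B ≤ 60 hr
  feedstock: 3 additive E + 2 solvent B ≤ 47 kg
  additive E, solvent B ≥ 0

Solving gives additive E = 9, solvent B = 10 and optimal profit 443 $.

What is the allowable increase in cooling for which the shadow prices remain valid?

4.5

Binding constraints: cooling, feedstock. The basis is B = [[4,3],[3,2]] with det -1.
Per unit increase in cooling, x* moves by d = (-2, 3).
The basis stays optimal until additive E reaches 0; allowable increase = 4.5 kWh.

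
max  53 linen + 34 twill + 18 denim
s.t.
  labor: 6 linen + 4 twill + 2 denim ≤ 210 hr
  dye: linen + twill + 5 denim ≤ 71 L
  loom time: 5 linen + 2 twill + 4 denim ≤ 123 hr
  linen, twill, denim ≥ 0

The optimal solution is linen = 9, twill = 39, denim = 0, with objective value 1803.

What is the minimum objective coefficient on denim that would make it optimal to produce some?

Check each constraint at x*: labor 210/210 (tight); dye 48/71 (slack 23); loom time 123/123 (tight).
Slack constraints have shadow price 0 (complementary slackness).
From A_Bᵀ y = c: 6·y_labor + 5·y_loom time = 53; 4·y_labor + 2·y_loom time = 34.
This yields shadow prices y_labor = 8, y_loom time = 1.
denim enters the basis when its profit ≥ yᵀa₃ = 8·2 + 1·4 = 20.

20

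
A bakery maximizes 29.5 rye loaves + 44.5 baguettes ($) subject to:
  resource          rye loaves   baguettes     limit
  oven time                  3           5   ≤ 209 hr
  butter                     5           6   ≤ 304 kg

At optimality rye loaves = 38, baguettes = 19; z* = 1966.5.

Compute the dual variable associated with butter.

2

At the optimum: oven time uses 209 of 209 (binding); butter uses 304 of 304 (binding).
The binding rows give the dual system: 3·y_oven time + 5·y_butter = 29.5 and 5·y_oven time + 6·y_butter = 44.5.
→ y_oven time = 6.5 and y_butter = 2.
Shadow price of butter = 2.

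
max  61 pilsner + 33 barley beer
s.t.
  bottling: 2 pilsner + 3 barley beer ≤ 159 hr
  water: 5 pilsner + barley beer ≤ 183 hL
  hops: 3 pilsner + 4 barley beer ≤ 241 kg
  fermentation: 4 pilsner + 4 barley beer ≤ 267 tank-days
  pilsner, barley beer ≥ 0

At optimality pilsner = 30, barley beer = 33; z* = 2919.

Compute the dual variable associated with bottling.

8

Check each constraint at x*: bottling 159/159 (tight); water 183/183 (tight); hops 222/241 (slack 19); fermentation 252/267 (slack 15).
Slack constraints have shadow price 0 (complementary slackness).
Dual feasibility on the basic columns requires 2·y_bottling + 5·y_water = 61, 3·y_bottling + 1·y_water = 33.
This yields shadow prices y_bottling = 8, y_water = 9.
Shadow price of bottling = 8.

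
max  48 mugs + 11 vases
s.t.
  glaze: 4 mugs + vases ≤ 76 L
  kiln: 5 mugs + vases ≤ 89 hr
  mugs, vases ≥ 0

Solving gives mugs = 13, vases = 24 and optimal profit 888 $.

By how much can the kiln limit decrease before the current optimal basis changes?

Binding constraints: glaze, kiln. The basis is B = [[4,1],[5,1]] with det -1.
Per unit decrease in kiln, x* moves by d = (-1, 4).
The basis stays optimal until mugs reaches 0; allowable decrease = 13 hr.

13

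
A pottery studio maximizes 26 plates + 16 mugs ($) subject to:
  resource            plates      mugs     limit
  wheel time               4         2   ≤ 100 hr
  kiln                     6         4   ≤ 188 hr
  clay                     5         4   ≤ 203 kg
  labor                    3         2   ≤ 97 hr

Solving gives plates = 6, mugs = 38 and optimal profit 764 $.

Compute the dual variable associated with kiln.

3

Check each constraint at x*: wheel time 100/100 (tight); kiln 188/188 (tight); clay 182/203 (slack 21); labor 94/97 (slack 3).
Slack constraints have shadow price 0 (complementary slackness).
From A_Bᵀ y = c: 4·y_wheel time + 6·y_kiln = 26; 2·y_wheel time + 4·y_kiln = 16.
Solving: y_wheel time = 2, y_kiln = 3.
Shadow price of kiln = 3.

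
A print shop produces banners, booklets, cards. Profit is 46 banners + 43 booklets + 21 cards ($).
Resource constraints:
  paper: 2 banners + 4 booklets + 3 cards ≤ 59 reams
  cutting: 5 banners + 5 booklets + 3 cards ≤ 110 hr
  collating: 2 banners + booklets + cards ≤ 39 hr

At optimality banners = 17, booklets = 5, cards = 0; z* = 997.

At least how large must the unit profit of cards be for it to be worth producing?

At the optimum: paper uses 54 of 59 (slack = 5); cutting uses 110 of 110 (binding); collating uses 39 of 39 (binding).
Since paper is not tight, its dual is 0.
The binding rows give the dual system: 5·y_cutting + 2·y_collating = 46 and 5·y_cutting + 1·y_collating = 43.
Solving: y_cutting = 8, y_collating = 3.
cards enters the basis when its profit ≥ yᵀa₃ = 8·3 + 3·1 = 27.

27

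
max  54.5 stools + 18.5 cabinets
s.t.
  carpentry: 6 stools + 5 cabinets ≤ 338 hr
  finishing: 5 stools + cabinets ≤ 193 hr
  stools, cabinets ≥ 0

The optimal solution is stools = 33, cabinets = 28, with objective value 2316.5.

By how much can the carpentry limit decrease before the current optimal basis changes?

106.4

Binding constraints: carpentry, finishing. The basis is B = [[6,5],[5,1]] with det -19.
Per unit decrease in carpentry, x* moves by d = (0.0526, -0.2632).
The basis stays optimal until cabinets reaches 0; allowable decrease = 106.4 hr.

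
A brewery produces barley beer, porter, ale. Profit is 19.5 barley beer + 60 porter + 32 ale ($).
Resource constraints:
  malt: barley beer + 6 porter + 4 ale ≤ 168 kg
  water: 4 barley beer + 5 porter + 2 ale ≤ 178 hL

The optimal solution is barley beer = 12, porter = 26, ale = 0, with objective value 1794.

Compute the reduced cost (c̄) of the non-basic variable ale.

Both malt and water are binding at x*.
The binding rows give the dual system: 1·y_malt + 4·y_water = 19.5 and 6·y_malt + 5·y_water = 60.
Solving: y_malt = 7.5, y_water = 3.
Reduced cost of ale: c₃ − yᵀa₃ = 32 − (7.5·4 + 3·2) = 32 − 36 = -4.

-4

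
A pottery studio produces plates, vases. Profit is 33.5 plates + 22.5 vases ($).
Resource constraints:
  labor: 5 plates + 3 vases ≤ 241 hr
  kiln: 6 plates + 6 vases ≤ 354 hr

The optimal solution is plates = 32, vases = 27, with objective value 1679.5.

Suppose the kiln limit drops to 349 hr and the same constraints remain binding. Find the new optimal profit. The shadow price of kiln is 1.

Δb = -5, so new z* = 1679.5 + (1)·(-5) = 1679.5 − 5 = 1674.5.

1674.5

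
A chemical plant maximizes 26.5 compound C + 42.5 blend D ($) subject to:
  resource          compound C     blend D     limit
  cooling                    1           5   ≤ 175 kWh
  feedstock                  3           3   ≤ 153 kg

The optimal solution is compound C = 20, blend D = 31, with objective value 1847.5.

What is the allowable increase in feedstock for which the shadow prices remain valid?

372

Binding constraints: cooling, feedstock. The basis is B = [[1,5],[3,3]] with det -12.
Per unit increase in feedstock, x* moves by d = (0.4167, -0.0833).
The basis stays optimal until blend D reaches 0; allowable increase = 372 kg.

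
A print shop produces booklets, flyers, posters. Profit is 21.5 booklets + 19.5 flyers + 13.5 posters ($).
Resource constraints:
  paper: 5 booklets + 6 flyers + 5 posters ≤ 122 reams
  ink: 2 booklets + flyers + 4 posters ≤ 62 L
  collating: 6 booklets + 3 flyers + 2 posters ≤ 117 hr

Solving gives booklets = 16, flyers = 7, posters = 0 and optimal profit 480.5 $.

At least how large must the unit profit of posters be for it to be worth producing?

15.5

Check each constraint at x*: paper 122/122 (tight); ink 39/62 (slack 23); collating 117/117 (tight).
Since ink is not tight, its dual is 0.
From A_Bᵀ y = c: 5·y_paper + 6·y_collating = 21.5; 6·y_paper + 3·y_collating = 19.5.
→ y_paper = 2.5 and y_collating = 1.5.
posters enters the basis when its profit ≥ yᵀa₃ = 2.5·5 + 1.5·2 = 15.5.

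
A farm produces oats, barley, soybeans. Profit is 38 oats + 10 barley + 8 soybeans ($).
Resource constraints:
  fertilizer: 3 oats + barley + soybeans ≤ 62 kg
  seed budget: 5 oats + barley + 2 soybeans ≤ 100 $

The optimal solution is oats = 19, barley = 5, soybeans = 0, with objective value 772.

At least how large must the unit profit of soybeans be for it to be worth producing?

At the optimum: fertilizer uses 62 of 62 (binding); seed budget uses 100 of 100 (binding).
Dual feasibility on the basic columns requires 3·y_fertilizer + 5·y_seed budget = 38, 1·y_fertilizer + 1·y_seed budget = 10.
→ y_fertilizer = 6 and y_seed budget = 4.
soybeans enters the basis when its profit ≥ yᵀa₃ = 6·1 + 4·2 = 14.

14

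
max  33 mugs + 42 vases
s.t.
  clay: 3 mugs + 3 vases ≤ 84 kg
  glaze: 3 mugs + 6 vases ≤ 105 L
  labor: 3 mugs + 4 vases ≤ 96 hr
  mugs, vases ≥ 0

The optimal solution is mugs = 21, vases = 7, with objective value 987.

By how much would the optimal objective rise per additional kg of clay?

At the optimum: clay uses 84 of 84 (binding); glaze uses 105 of 105 (binding); labor uses 91 of 96 (slack = 5).
By complementary slackness, y = 0 for the non-binding constraint.
The binding rows give the dual system: 3·y_clay + 3·y_glaze = 33 and 3·y_clay + 6·y_glaze = 42.
Solving: y_clay = 8, y_glaze = 3.
Shadow price of clay = 8.

8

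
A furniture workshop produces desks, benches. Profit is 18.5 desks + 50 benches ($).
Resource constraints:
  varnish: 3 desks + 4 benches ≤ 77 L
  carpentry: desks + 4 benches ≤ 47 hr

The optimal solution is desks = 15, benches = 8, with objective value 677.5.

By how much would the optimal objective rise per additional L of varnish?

3

Check each constraint at x*: varnish 77/77 (tight); carpentry 47/47 (tight).
Dual feasibility on the basic columns requires 3·y_varnish + 1·y_carpentry = 18.5, 4·y_varnish + 4·y_carpentry = 50.
Solving: y_varnish = 3, y_carpentry = 9.5.
Shadow price of varnish = 3.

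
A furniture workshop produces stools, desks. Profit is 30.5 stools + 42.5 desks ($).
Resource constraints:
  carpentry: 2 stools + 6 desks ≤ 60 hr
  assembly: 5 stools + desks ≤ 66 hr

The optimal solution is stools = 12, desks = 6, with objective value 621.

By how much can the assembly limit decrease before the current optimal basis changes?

56

Binding constraints: carpentry, assembly. The basis is B = [[2,6],[5,1]] with det -28.
Per unit decrease in assembly, x* moves by d = (-0.2143, 0.0714).
The basis stays optimal until stools reaches 0; allowable decrease = 56 hr.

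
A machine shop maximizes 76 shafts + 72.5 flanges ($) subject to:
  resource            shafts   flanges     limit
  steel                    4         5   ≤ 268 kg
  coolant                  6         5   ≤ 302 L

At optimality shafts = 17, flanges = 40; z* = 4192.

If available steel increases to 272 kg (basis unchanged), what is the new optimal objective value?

4214

At the optimum: steel uses 268 of 268 (binding); coolant uses 302 of 302 (binding).
Dual feasibility on the basic columns requires 4·y_steel + 6·y_coolant = 76, 5·y_steel + 5·y_coolant = 72.5.
This yields shadow prices y_steel = 5.5, y_coolant = 9.
Δz = y_steel·Δb = 5.5 × (4) = 22, so new z* = 4192 + 22 = 4214.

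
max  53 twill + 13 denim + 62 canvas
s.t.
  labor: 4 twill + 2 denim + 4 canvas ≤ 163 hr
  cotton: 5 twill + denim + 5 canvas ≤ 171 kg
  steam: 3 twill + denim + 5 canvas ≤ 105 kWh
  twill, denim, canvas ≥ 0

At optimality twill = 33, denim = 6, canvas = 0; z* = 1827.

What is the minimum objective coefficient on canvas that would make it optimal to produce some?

At the optimum: labor uses 144 of 163 (slack = 19); cotton uses 171 of 171 (binding); steam uses 105 of 105 (binding).
Since labor is not tight, its dual is 0.
The binding rows give the dual system: 5·y_cotton + 3·y_steam = 53 and 1·y_cotton + 1·y_steam = 13.
→ y_cotton = 7 and y_steam = 6.
canvas enters the basis when its profit ≥ yᵀa₃ = 7·5 + 6·5 = 65.

65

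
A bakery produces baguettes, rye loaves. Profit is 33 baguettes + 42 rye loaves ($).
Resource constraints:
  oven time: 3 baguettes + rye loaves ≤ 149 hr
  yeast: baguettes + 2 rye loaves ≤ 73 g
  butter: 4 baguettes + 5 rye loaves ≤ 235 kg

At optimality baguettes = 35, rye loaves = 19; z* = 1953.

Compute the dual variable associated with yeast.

1

At the optimum: oven time uses 124 of 149 (slack = 25); yeast uses 73 of 73 (binding); butter uses 235 of 235 (binding).
Since oven time is not tight, its dual is 0.
From A_Bᵀ y = c: 1·y_yeast + 4·y_butter = 33; 2·y_yeast + 5·y_butter = 42.
→ y_yeast = 1 and y_butter = 8.
Shadow price of yeast = 1.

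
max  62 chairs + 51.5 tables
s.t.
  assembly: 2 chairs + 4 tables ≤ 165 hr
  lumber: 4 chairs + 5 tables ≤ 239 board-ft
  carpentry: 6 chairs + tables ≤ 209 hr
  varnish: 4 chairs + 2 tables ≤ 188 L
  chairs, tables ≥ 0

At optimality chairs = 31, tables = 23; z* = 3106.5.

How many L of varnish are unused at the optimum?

18

varnish used = 4·31 + 2·23 = 170; slack = 188 − 170 = 18.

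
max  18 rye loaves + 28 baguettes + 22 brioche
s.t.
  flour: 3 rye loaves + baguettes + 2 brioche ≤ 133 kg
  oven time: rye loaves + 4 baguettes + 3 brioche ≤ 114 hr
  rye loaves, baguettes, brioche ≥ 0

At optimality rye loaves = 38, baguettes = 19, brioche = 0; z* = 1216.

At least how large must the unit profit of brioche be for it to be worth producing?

Check each constraint at x*: flour 133/133 (tight); oven time 114/114 (tight).
Dual feasibility on the basic columns requires 3·y_flour + 1·y_oven time = 18, 1·y_flour + 4·y_oven time = 28.
This yields shadow prices y_flour = 4, y_oven time = 6.
brioche enters the basis when its profit ≥ yᵀa₃ = 4·2 + 6·3 = 26.

26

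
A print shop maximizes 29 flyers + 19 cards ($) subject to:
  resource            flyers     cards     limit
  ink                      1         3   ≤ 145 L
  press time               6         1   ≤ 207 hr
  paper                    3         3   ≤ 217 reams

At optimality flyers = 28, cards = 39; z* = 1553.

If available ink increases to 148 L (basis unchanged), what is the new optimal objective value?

1568

Check each constraint at x*: ink 145/145 (tight); press time 207/207 (tight); paper 201/217 (slack 16).
By complementary slackness, y = 0 for the non-binding constraint.
From A_Bᵀ y = c: 1·y_ink + 6·y_press time = 29; 3·y_ink + 1·y_press time = 19.
This yields shadow prices y_ink = 5, y_press time = 4.
Δz = y_ink·Δb = 5 × (3) = 15, so new z* = 1553 + 15 = 1568.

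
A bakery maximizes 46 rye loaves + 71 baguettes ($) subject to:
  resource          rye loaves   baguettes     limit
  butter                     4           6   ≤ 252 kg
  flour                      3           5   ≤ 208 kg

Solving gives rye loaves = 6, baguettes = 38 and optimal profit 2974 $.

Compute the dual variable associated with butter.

Both butter and flour are binding at x*.
The binding rows give the dual system: 4·y_butter + 3·y_flour = 46 and 6·y_butter + 5·y_flour = 71.
Solving: y_butter = 8.5, y_flour = 4.
Shadow price of butter = 8.5.

8.5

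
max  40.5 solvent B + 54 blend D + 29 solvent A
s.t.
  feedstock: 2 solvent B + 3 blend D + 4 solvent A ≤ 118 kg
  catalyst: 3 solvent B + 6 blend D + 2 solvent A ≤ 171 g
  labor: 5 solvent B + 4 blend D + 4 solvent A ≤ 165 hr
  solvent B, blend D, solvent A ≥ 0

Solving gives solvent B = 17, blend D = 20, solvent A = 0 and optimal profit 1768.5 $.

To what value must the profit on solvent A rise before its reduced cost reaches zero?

Binding: catalyst and labor. Non-binding: feedstock (24 unused).
Since feedstock is not tight, its dual is 0.
Dual feasibility on the basic columns requires 3·y_catalyst + 5·y_labor = 40.5, 6·y_catalyst + 4·y_labor = 54.
→ y_catalyst = 6 and y_labor = 4.5.
solvent A enters the basis when its profit ≥ yᵀa₃ = 6·2 + 4.5·4 = 30.

30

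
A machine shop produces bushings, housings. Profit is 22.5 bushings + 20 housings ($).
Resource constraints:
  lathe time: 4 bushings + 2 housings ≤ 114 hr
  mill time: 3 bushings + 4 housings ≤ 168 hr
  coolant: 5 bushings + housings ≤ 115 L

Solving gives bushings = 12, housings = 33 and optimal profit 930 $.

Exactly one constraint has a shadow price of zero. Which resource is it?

coolant

lathe time: 114/114 (binding)
mill time: 168/168 (binding)
coolant: 93/115 (slack 22)
By complementary slackness, a constraint with positive slack has shadow price 0 → coolant.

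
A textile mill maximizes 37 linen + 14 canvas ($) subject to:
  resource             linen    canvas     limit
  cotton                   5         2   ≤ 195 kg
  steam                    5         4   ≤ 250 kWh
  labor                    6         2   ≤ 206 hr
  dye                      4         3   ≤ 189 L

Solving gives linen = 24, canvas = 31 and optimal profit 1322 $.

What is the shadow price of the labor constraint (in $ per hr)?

5.5

Binding: labor and dye. Non-binding: cotton (13 unused), steam (6 unused).
By complementary slackness, y = 0 for the non-binding constraints.
From A_Bᵀ y = c: 6·y_labor + 4·y_dye = 37; 2·y_labor + 3·y_dye = 14.
→ y_labor = 5.5 and y_dye = 1.
Shadow price of labor = 5.5.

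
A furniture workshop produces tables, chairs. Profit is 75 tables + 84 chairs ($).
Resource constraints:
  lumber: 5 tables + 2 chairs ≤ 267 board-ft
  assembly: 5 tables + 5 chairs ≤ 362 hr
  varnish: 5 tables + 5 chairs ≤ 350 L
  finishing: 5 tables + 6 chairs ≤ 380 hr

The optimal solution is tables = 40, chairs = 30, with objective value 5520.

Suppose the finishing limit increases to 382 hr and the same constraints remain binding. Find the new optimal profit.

5538

Check each constraint at x*: lumber 260/267 (slack 7); assembly 350/362 (slack 12); varnish 350/350 (tight); finishing 380/380 (tight).
Slack constraints have shadow price 0 (complementary slackness).
Dual feasibility on the basic columns requires 5·y_varnish + 5·y_finishing = 75, 5·y_varnish + 6·y_finishing = 84.
This yields shadow prices y_varnish = 6, y_finishing = 9.
Δz = y_finishing·Δb = 9 × (2) = 18, so new z* = 5520 + 18 = 5538.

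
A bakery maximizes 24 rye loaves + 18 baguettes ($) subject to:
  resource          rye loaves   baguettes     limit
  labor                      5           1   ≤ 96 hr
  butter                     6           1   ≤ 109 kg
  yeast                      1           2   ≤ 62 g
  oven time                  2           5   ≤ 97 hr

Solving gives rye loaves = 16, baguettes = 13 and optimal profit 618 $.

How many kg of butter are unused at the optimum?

0

butter used = 6·16 + 1·13 = 109; slack = 109 − 109 = 0.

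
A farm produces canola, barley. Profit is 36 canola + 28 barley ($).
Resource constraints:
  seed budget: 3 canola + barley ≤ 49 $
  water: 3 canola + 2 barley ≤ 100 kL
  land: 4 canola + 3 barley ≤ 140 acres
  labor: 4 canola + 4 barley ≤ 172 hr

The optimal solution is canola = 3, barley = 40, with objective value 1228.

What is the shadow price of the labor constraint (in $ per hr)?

6

Check each constraint at x*: seed budget 49/49 (tight); water 89/100 (slack 11); land 132/140 (slack 8); labor 172/172 (tight).
By complementary slackness, y = 0 for the non-binding constraints.
Dual feasibility on the basic columns requires 3·y_seed budget + 4·y_labor = 36, 1·y_seed budget + 4·y_labor = 28.
Solving: y_seed budget = 4, y_labor = 6.
Shadow price of labor = 6.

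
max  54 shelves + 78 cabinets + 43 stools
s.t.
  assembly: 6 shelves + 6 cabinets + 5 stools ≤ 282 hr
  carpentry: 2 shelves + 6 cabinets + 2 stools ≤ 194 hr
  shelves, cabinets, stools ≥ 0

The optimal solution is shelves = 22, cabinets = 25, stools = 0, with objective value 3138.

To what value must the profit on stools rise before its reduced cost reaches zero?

47

Both assembly and carpentry are binding at x*.
The binding rows give the dual system: 6·y_assembly + 2·y_carpentry = 54 and 6·y_assembly + 6·y_carpentry = 78.
This yields shadow prices y_assembly = 7, y_carpentry = 6.
stools enters the basis when its profit ≥ yᵀa₃ = 7·5 + 6·2 = 47.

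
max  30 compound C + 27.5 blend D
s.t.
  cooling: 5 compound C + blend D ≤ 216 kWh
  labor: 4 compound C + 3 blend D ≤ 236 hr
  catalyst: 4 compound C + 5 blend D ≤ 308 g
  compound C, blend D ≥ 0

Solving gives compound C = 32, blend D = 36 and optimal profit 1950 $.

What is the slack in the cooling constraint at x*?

20

cooling used = 5·32 + 1·36 = 196; slack = 216 − 196 = 20.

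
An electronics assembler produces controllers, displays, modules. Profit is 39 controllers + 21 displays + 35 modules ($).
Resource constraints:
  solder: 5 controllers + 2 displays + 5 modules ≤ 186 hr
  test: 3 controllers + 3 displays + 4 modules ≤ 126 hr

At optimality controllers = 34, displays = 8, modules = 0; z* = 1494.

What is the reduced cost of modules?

-7

Check each constraint at x*: solder 186/186 (tight); test 126/126 (tight).
From A_Bᵀ y = c: 5·y_solder + 3·y_test = 39; 2·y_solder + 3·y_test = 21.
This yields shadow prices y_solder = 6, y_test = 3.
Reduced cost of modules: c₃ − yᵀa₃ = 35 − (6·5 + 3·4) = 35 − 42 = -7.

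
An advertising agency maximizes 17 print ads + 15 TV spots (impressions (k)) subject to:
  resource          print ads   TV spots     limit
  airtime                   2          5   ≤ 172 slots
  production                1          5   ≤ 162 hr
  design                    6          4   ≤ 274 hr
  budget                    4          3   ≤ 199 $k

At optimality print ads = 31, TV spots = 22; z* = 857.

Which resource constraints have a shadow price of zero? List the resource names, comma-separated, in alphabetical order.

budget, production

airtime: 172/172 (binding)
production: 141/162 (slack 21)
design: 274/274 (binding)
budget: 190/199 (slack 9)
By complementary slackness, a constraint with positive slack has shadow price 0 → budget, production.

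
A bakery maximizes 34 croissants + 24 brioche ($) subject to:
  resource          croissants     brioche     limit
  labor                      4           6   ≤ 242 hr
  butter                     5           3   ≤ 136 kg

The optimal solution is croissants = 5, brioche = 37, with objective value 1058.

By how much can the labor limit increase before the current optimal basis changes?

Binding constraints: labor, butter. The basis is B = [[4,6],[5,3]] with det -18.
Per unit increase in labor, x* moves by d = (-0.1667, 0.2778).
The basis stays optimal until croissants reaches 0; allowable increase = 30 hr.

30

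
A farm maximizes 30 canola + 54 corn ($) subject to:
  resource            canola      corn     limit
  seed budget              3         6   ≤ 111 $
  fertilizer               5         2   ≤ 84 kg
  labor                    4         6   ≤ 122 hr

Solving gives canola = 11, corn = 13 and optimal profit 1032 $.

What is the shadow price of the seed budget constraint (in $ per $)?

At the optimum: seed budget uses 111 of 111 (binding); fertilizer uses 81 of 84 (slack = 3); labor uses 122 of 122 (binding).
Since fertilizer is not tight, its dual is 0.
Dual feasibility on the basic columns requires 3·y_seed budget + 4·y_labor = 30, 6·y_seed budget + 6·y_labor = 54.
→ y_seed budget = 6 and y_labor = 3.
Shadow price of seed budget = 6.

6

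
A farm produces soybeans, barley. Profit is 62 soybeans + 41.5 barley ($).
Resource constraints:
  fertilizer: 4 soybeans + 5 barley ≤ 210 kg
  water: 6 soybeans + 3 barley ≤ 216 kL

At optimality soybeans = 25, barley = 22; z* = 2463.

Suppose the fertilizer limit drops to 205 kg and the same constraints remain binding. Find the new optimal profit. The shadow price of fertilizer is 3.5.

Δb = -5, so new z* = 2463 + (3.5)·(-5) = 2463 − 17.5 = 2445.5.

2445.5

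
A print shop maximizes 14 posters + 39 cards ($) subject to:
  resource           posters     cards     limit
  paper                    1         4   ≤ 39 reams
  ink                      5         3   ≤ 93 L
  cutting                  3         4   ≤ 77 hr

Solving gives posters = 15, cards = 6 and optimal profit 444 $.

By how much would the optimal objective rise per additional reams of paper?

Check each constraint at x*: paper 39/39 (tight); ink 93/93 (tight); cutting 69/77 (slack 8).
Slack constraints have shadow price 0 (complementary slackness).
From A_Bᵀ y = c: 1·y_paper + 5·y_ink = 14; 4·y_paper + 3·y_ink = 39.
Solving: y_paper = 9, y_ink = 1.
Shadow price of paper = 9.

9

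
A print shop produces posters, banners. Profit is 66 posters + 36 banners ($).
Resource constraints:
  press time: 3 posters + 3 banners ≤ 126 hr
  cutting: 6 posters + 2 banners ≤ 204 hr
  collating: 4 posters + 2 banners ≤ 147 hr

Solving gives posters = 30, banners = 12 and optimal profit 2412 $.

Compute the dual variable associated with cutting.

At the optimum: press time uses 126 of 126 (binding); cutting uses 204 of 204 (binding); collating uses 144 of 147 (slack = 3).
By complementary slackness, y = 0 for the non-binding constraint.
The binding rows give the dual system: 3·y_press time + 6·y_cutting = 66 and 3·y_press time + 2·y_cutting = 36.
This yields shadow prices y_press time = 7, y_cutting = 7.5.
Shadow price of cutting = 7.5.

7.5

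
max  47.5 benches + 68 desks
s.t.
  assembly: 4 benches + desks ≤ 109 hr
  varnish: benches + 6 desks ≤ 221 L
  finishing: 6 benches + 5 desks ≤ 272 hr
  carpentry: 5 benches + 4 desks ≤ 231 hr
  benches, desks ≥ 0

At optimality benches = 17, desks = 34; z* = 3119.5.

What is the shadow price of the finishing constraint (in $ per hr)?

7

Check each constraint at x*: assembly 102/109 (slack 7); varnish 221/221 (tight); finishing 272/272 (tight); carpentry 221/231 (slack 10).
By complementary slackness, y = 0 for the non-binding constraints.
Dual feasibility on the basic columns requires 1·y_varnish + 6·y_finishing = 47.5, 6·y_varnish + 5·y_finishing = 68.
Solving: y_varnish = 5.5, y_finishing = 7.
Shadow price of finishing = 7.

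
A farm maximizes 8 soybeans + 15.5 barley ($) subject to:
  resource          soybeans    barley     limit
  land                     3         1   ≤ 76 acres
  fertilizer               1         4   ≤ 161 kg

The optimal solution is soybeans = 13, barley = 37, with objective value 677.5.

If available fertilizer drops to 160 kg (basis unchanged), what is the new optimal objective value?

Check each constraint at x*: land 76/76 (tight); fertilizer 161/161 (tight).
Dual feasibility on the basic columns requires 3·y_land + 1·y_fertilizer = 8, 1·y_land + 4·y_fertilizer = 15.5.
Solving: y_land = 1.5, y_fertilizer = 3.5.
Δz = y_fertilizer·Δb = 3.5 × (-1) = -3.5, so new z* = 677.5 − 3.5 = 674.

674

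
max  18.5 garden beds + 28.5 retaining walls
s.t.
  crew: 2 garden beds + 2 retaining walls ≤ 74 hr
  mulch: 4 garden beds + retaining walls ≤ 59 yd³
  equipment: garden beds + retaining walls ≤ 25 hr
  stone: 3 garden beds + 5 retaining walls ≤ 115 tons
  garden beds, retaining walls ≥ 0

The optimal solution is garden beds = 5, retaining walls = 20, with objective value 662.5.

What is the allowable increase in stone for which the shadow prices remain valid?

10

Binding constraints: equipment, stone. The basis is B = [[1,1],[3,5]] with det 2.
Per unit increase in stone, x* moves by d = (-0.5, 0.5).
The basis stays optimal until garden beds reaches 0; allowable increase = 10 tons.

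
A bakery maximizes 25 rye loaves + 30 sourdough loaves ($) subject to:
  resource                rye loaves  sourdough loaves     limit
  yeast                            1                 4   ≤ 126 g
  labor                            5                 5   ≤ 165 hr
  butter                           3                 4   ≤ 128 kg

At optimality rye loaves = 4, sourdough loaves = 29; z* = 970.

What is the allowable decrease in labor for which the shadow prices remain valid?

Binding constraints: labor, butter. The basis is B = [[5,5],[3,4]] with det 5.
Per unit decrease in labor, x* moves by d = (-0.8, 0.6).
The basis stays optimal until yeast becomes binding; allowable decrease = 3.75 hr.

3.75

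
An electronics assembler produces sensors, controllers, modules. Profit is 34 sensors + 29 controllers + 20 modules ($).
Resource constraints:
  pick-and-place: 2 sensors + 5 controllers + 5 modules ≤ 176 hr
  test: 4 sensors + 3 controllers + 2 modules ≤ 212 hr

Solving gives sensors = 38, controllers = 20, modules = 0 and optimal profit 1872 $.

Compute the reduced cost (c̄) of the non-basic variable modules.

-1

At the optimum: pick-and-place uses 176 of 176 (binding); test uses 212 of 212 (binding).
Dual feasibility on the basic columns requires 2·y_pick-and-place + 4·y_test = 34, 5·y_pick-and-place + 3·y_test = 29.
Solving: y_pick-and-place = 1, y_test = 8.
Reduced cost of modules: c₃ − yᵀa₃ = 20 − (1·5 + 8·2) = 20 − 21 = -1.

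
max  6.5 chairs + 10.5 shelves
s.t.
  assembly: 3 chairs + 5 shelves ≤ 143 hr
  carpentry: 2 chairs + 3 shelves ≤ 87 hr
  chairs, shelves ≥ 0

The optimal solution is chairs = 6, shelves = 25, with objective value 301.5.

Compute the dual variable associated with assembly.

At the optimum: assembly uses 143 of 143 (binding); carpentry uses 87 of 87 (binding).
From A_Bᵀ y = c: 3·y_assembly + 2·y_carpentry = 6.5; 5·y_assembly + 3·y_carpentry = 10.5.
Solving: y_assembly = 1.5, y_carpentry = 1.
Shadow price of assembly = 1.5.

1.5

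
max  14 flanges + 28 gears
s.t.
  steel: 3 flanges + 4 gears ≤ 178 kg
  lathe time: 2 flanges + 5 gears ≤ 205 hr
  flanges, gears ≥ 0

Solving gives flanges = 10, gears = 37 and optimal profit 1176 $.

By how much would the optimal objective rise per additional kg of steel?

Both steel and lathe time are binding at x*.
Dual feasibility on the basic columns requires 3·y_steel + 2·y_lathe time = 14, 4·y_steel + 5·y_lathe time = 28.
→ y_steel = 2 and y_lathe time = 4.
Shadow price of steel = 2.

2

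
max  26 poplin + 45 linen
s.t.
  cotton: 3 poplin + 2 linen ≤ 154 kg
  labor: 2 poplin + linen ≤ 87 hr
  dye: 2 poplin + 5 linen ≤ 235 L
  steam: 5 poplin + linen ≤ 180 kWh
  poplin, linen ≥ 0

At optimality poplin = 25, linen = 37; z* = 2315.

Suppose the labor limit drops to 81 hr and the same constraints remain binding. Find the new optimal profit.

At the optimum: cotton uses 149 of 154 (slack = 5); labor uses 87 of 87 (binding); dye uses 235 of 235 (binding); steam uses 162 of 180 (slack = 18).
Since cotton, steam are not tight, their duals are 0.
From A_Bᵀ y = c: 2·y_labor + 2·y_dye = 26; 1·y_labor + 5·y_dye = 45.
This yields shadow prices y_labor = 5, y_dye = 8.
Δz = y_labor·Δb = 5 × (-6) = -30, so new z* = 2315 − 30 = 2285.

2285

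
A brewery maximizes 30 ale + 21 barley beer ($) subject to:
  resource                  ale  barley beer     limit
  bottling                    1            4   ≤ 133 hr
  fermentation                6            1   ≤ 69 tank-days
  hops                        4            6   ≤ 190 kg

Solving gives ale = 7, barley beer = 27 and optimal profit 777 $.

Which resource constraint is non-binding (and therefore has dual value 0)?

bottling

bottling: 115/133 (slack 18)
fermentation: 69/69 (binding)
hops: 190/190 (binding)
By complementary slackness, a constraint with positive slack has shadow price 0 → bottling.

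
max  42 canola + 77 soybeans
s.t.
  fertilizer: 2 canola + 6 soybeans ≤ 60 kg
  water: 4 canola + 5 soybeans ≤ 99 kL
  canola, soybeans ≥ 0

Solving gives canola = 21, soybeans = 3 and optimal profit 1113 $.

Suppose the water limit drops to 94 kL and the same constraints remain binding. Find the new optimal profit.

At the optimum: fertilizer uses 60 of 60 (binding); water uses 99 of 99 (binding).
The binding rows give the dual system: 2·y_fertilizer + 4·y_water = 42 and 6·y_fertilizer + 5·y_water = 77.
Solving: y_fertilizer = 7, y_water = 7.
Δz = y_water·Δb = 7 × (-5) = -35, so new z* = 1113 − 35 = 1078.

1078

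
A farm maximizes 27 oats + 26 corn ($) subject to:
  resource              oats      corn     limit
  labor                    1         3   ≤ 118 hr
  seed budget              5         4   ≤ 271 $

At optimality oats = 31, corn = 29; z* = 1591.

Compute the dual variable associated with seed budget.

5

Check each constraint at x*: labor 118/118 (tight); seed budget 271/271 (tight).
From A_Bᵀ y = c: 1·y_labor + 5·y_seed budget = 27; 3·y_labor + 4·y_seed budget = 26.
→ y_labor = 2 and y_seed budget = 5.
Shadow price of seed budget = 5.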